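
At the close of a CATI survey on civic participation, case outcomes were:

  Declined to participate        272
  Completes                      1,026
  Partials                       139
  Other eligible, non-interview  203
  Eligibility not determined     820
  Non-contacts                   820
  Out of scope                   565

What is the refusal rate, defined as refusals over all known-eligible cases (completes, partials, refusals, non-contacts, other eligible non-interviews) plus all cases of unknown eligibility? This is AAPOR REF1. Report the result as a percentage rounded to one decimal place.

8.3%

Top → 272
Denom → 1026 + 139 + 272 + 820 + 203 + 820 = 3280
REF1 = 272 / 3280 = 0.0829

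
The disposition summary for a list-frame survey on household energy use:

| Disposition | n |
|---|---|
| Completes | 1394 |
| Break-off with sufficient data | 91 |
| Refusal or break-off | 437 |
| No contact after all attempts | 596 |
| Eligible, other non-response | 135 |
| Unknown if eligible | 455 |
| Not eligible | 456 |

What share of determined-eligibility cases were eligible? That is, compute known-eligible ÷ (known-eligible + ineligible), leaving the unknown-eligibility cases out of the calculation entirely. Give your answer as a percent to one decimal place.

85.3%

Known eligible → 1394 + 91 + 437 + 596 + 135 = 2653
e = 2653 / (2653 + 456) = 2653 / 3109 = 0.8533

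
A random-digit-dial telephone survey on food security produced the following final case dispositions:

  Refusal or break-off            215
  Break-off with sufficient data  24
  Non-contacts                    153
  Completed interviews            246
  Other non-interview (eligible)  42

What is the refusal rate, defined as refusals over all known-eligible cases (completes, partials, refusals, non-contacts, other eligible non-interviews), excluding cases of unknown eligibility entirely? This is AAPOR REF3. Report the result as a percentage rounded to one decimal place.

Num = 215
Denom = 246 + 24 + 215 + 153 + 42 = 680
REF3 = 215 / 680 = 0.3162

31.6%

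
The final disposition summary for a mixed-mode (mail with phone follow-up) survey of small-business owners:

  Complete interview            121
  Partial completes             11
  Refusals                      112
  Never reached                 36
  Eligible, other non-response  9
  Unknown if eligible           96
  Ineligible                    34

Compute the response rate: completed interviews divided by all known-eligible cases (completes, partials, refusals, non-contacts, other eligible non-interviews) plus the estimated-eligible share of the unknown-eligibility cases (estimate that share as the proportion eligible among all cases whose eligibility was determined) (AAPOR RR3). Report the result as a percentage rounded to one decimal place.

32.3%

Numerator = 121
Eligible (known) = 121 + 11 + 112 + 36 + 9 = 289
e = 289 / (289 + 34) = 289 / 323 = 0.8947
Eligible share of unknowns = 0.8947 × 96 = 85.89
Base = 289 + 85.89 = 374.89
RR3 = 121 / 374.89 = 0.3228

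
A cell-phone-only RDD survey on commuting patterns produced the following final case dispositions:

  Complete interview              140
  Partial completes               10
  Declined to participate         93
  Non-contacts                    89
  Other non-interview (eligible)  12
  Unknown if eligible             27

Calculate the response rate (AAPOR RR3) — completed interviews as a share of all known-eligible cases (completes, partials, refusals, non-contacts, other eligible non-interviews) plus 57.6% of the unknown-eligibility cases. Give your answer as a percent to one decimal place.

Num → 140
Known eligible → 140 + 10 + 93 + 89 + 12 = 344
Eligible share of unknowns → 0.5760 × 27 = 15.55
Denominator → 344 + 15.55 = 359.55
RR3 = 140 / 359.55 = 0.3894

38.9%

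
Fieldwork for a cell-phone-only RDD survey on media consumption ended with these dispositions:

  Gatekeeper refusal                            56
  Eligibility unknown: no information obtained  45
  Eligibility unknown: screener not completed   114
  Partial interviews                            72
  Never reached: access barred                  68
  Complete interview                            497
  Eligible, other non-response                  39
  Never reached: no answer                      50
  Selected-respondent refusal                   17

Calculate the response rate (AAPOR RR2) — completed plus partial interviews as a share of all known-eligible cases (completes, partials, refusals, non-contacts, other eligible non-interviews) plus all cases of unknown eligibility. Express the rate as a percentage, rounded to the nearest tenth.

Refused = 56 + 17 = 73
Non-contacts = 50 + 68 = 118
Undetermined eligibility = 114 + 45 = 159
Numerator → 497 + 72 = 569
Denom → 497 + 72 + 73 + 118 + 39 + 159 = 958
RR2 = 569 / 958 = 0.5939

59.4%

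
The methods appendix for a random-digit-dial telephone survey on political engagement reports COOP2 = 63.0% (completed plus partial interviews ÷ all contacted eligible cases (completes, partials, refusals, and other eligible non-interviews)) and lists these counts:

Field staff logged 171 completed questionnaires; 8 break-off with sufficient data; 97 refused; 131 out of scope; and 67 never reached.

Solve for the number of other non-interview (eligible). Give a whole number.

8

Num = 171 + 8 = 179
COOP2 = 179 / D = 0.630
D = 179 / 0.630 = 284.1
Remaining denominator categories sum to 276
other non-interview (eligible) = 284.1 − 276 ≈ 8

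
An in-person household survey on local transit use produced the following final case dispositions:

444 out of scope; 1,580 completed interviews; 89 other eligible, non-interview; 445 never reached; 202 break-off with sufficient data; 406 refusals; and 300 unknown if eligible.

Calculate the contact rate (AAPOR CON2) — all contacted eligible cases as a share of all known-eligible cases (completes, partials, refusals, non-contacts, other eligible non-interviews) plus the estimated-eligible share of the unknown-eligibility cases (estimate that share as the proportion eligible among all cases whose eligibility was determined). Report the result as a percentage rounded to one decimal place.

76.4%

Num: 1580 + 202 + 406 + 89 = 2277
Eligible (known): 1580 + 202 + 406 + 445 + 89 = 2722
e = 2722 / (2722 + 444) = 2722 / 3166 = 0.8598
e × U: 0.8598 × 300 = 257.94
Base: 2722 + 257.94 = 2979.94
CON2 = 2277 / 2979.94 = 0.7641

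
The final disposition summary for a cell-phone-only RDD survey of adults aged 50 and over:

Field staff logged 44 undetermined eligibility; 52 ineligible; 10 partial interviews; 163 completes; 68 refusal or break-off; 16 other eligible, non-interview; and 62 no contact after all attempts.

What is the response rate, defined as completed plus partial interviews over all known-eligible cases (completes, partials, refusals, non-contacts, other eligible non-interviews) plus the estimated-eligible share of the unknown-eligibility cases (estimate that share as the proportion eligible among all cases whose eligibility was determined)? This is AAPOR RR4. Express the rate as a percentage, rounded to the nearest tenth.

48.5%

Num: 163 + 10 = 173
Known eligible: 163 + 10 + 68 + 62 + 16 = 319
e = 319 / (319 + 52) = 319 / 371 = 0.8598
Estimated eligible among unknowns: 0.8598 × 44 = 37.83
Base: 319 + 37.83 = 356.83
RR4 = 173 / 356.83 = 0.4848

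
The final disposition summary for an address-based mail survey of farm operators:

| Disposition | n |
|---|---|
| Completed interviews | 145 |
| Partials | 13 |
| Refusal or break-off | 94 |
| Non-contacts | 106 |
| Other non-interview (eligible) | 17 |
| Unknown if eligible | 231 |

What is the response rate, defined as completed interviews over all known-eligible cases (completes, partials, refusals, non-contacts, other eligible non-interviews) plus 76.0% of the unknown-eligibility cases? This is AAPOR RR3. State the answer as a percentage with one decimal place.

Top = 145
Eligible (known) = 145 + 13 + 94 + 106 + 17 = 375
Estimated eligible among unknowns = 0.7600 × 231 = 175.56
Denominator = 375 + 175.56 = 550.56
RR3 = 145 / 550.56 = 0.2634

26.3%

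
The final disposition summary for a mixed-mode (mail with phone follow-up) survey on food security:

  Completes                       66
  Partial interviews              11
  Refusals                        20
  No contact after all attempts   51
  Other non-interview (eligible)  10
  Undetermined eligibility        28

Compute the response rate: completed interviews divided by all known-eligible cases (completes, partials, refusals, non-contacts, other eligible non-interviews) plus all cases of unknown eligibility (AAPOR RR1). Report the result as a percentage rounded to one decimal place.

35.5%

Num → 66
Denominator → 66 + 11 + 20 + 51 + 10 + 28 = 186
RR1 = 66 / 186 = 0.3548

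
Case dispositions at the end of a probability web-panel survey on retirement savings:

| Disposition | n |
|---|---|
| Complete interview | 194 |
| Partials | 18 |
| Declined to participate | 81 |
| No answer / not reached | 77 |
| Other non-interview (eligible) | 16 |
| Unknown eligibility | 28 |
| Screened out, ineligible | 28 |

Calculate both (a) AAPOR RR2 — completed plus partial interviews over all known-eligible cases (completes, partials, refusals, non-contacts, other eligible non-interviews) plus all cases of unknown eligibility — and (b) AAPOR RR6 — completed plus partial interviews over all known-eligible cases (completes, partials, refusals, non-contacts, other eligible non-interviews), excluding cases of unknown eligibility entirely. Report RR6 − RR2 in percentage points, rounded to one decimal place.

Top = 194 + 18 = 212
Denom = 194 + 18 + 81 + 77 + 16 + 28 = 414
RR2 = 212 / 414 = 0.5121
Denom = 194 + 18 + 81 + 77 + 16 = 386
RR6 = 212 / 386 = 0.5492
Difference = 54.92 − 51.21 = 3.71 percentage points

3.7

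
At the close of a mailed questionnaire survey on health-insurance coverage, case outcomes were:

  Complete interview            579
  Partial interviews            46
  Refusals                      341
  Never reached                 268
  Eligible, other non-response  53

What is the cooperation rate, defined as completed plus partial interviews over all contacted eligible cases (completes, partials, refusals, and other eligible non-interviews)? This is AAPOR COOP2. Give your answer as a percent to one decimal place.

Numerator = 579 + 46 = 625
Denominator = 579 + 46 + 341 + 53 = 1019
COOP2 = 625 / 1019 = 0.6133

61.3%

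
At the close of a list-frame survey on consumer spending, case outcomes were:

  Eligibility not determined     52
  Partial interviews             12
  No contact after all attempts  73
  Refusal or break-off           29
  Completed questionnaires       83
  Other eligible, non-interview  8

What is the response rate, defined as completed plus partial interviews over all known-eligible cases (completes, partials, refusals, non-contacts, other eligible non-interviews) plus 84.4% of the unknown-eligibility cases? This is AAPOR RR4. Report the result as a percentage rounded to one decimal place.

Num → 83 + 12 = 95
Known eligible → 83 + 12 + 29 + 73 + 8 = 205
Eligible share of unknowns → 0.8440 × 52 = 43.89
Base → 205 + 43.89 = 248.89
RR4 = 95 / 248.89 = 0.3817

38.2%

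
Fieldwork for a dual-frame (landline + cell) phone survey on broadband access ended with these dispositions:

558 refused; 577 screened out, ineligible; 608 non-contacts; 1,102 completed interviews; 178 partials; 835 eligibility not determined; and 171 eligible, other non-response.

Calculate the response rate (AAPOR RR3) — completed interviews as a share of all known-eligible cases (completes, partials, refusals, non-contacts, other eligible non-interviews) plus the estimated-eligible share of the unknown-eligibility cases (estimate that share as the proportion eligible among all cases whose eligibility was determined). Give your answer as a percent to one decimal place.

Top = 1102
Eligible (known) = 1102 + 178 + 558 + 608 + 171 = 2617
e = 2617 / (2617 + 577) = 2617 / 3194 = 0.8193
e × U = 0.8193 × 835 = 684.12
Base = 2617 + 684.12 = 3301.12
RR3 = 1102 / 3301.12 = 0.3338

33.4%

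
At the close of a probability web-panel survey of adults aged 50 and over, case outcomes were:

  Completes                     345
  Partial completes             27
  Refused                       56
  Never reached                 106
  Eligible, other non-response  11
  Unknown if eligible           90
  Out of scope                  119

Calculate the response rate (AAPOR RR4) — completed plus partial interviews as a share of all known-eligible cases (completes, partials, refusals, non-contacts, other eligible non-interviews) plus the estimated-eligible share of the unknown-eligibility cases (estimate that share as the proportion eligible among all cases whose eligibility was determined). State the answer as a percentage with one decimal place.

Numerator: 345 + 27 = 372
Determined eligible: 345 + 27 + 56 + 106 + 11 = 545
e = 545 / (545 + 119) = 545 / 664 = 0.8208
Estimated eligible among unknowns: 0.8208 × 90 = 73.87
Denom: 545 + 73.87 = 618.87
RR4 = 372 / 618.87 = 0.6011

60.1%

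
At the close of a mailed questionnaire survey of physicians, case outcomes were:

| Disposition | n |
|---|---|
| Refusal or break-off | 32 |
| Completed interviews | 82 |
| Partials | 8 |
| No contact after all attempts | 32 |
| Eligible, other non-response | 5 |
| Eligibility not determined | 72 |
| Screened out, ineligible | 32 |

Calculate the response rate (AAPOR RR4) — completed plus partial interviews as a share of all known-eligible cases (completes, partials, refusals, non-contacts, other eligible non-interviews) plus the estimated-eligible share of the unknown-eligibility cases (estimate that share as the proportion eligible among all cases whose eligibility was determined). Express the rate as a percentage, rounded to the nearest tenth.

41.1%

Top: 82 + 8 = 90
Eligible (known): 82 + 8 + 32 + 32 + 5 = 159
e = 159 / (159 + 32) = 159 / 191 = 0.8325
Estimated eligible among unknowns: 0.8325 × 72 = 59.94
Denom: 159 + 59.94 = 218.94
RR4 = 90 / 218.94 = 0.4111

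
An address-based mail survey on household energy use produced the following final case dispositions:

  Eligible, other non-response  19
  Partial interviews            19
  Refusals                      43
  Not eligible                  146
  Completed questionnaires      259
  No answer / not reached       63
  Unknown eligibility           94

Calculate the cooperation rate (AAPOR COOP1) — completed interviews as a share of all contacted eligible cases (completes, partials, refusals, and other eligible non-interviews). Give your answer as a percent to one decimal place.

Num: 259
Base: 259 + 19 + 43 + 19 = 340
COOP1 = 259 / 340 = 0.7618

76.2%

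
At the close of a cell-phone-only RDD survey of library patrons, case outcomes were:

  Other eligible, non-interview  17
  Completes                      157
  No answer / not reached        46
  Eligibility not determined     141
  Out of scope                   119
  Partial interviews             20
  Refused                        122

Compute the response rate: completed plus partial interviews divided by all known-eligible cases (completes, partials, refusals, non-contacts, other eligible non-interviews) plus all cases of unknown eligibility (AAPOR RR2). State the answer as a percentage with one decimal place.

35.2%

Num → 157 + 20 = 177
Base → 157 + 20 + 122 + 46 + 17 + 141 = 503
RR2 = 177 / 503 = 0.3519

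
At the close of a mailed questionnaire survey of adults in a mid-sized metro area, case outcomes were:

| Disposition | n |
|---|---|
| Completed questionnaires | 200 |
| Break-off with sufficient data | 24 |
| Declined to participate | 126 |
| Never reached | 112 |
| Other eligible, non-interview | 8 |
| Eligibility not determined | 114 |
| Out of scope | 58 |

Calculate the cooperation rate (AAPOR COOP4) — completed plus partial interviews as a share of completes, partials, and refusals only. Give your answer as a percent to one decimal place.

64.0%

Top → 200 + 24 = 224
Base → 200 + 24 + 126 = 350
COOP4 = 224 / 350 = 0.6400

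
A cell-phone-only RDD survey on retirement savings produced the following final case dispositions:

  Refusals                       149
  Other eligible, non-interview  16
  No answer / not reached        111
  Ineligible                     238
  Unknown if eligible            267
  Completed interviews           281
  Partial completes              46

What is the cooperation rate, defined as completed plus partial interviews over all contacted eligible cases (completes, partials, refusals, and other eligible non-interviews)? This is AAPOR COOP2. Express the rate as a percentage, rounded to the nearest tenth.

66.5%

Top = 281 + 46 = 327
Denominator = 281 + 46 + 149 + 16 = 492
COOP2 = 327 / 492 = 0.6646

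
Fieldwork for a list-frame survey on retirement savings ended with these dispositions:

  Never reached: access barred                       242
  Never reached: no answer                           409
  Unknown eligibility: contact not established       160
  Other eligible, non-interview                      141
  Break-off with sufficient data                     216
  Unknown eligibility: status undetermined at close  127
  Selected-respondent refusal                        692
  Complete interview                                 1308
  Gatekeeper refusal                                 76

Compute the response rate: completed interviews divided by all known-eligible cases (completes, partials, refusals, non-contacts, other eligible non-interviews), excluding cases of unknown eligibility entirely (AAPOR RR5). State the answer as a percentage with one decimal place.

Refused = 76 + 692 = 768
No contact after all attempts = 409 + 242 = 651
Undetermined eligibility = 160 + 127 = 287
Numerator: 1308
Base: 1308 + 216 + 768 + 651 + 141 = 3084
RR5 = 1308 / 3084 = 0.4241

42.4%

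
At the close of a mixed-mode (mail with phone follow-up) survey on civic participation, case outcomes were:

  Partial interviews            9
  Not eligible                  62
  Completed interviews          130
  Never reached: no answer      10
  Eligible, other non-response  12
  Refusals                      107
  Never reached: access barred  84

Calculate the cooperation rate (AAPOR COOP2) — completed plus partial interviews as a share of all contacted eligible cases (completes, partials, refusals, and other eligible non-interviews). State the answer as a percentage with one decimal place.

53.9%

Never reached = 10 + 84 = 94
Numerator: 130 + 9 = 139
Denom: 130 + 9 + 107 + 12 = 258
COOP2 = 139 / 258 = 0.5388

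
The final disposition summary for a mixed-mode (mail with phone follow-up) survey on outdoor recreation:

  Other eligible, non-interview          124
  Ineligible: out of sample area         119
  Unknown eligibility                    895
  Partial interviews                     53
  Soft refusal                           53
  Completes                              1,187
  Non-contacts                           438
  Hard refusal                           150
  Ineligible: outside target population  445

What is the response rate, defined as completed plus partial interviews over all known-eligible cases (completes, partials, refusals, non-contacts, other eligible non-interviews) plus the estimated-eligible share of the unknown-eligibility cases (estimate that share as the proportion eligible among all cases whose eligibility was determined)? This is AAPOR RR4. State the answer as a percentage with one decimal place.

45.9%

Refused = 150 + 53 = 203
Screened out, ineligible = 445 + 119 = 564
Numerator → 1187 + 53 = 1240
Known eligible → 1187 + 53 + 203 + 438 + 124 = 2005
e = 2005 / (2005 + 564) = 2005 / 2569 = 0.7805
Estimated eligible among unknowns → 0.7805 × 895 = 698.55
Denominator → 2005 + 698.55 = 2703.55
RR4 = 1240 / 2703.55 = 0.4587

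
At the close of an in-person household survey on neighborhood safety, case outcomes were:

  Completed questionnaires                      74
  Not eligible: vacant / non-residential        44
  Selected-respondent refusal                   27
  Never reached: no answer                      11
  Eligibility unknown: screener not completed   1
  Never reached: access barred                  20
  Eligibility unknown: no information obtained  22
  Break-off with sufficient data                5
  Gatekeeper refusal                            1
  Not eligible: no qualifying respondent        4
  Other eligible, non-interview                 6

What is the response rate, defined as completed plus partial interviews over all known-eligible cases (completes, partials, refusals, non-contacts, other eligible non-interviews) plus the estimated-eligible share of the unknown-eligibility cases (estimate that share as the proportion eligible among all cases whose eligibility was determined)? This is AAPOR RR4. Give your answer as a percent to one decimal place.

49.0%

Refusals = 1 + 27 = 28
No contact after all attempts = 11 + 20 = 31
Undetermined eligibility = 1 + 22 = 23
Not eligible = 4 + 44 = 48
Num = 74 + 5 = 79
Determined eligible = 74 + 5 + 28 + 31 + 6 = 144
e = 144 / (144 + 48) = 144 / 192 = 0.7500
Estimated eligible among unknowns = 0.7500 × 23 = 17.25
Denom = 144 + 17.25 = 161.25
RR4 = 79 / 161.25 = 0.4899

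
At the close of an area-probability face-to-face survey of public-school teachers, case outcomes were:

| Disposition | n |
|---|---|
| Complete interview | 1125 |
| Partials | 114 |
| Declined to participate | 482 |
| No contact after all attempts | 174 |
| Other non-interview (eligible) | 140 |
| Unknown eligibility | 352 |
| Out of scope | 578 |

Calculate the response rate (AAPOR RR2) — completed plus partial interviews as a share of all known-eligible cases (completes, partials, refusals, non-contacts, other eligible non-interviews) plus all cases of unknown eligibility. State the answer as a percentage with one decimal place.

Top → 1125 + 114 = 1239
Denominator → 1125 + 114 + 482 + 174 + 140 + 352 = 2387
RR2 = 1239 / 2387 = 0.5191

51.9%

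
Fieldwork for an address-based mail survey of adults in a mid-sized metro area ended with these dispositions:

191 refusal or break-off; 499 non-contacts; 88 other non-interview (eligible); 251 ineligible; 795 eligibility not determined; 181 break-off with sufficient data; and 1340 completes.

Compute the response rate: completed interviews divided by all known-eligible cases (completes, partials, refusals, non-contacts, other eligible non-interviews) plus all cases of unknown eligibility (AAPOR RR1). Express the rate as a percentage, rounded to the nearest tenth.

Numerator → 1340
Denom → 1340 + 181 + 191 + 499 + 88 + 795 = 3094
RR1 = 1340 / 3094 = 0.4331

43.3%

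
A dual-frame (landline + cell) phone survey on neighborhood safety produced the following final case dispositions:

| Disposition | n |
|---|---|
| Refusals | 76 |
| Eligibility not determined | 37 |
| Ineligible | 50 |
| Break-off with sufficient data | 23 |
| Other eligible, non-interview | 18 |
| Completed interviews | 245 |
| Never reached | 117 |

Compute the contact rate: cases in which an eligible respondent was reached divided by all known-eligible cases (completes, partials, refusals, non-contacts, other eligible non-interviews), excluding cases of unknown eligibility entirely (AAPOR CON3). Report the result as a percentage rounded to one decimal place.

Numerator: 245 + 23 + 76 + 18 = 362
Denominator: 245 + 23 + 76 + 117 + 18 = 479
CON3 = 362 / 479 = 0.7557

75.6%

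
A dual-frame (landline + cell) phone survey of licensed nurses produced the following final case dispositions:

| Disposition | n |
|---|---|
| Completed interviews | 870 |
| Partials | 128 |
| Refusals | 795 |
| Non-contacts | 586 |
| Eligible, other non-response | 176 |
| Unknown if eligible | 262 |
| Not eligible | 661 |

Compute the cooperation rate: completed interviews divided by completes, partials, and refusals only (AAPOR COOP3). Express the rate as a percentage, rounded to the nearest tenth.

48.5%

Num → 870
Denominator → 870 + 128 + 795 = 1793
COOP3 = 870 / 1793 = 0.4852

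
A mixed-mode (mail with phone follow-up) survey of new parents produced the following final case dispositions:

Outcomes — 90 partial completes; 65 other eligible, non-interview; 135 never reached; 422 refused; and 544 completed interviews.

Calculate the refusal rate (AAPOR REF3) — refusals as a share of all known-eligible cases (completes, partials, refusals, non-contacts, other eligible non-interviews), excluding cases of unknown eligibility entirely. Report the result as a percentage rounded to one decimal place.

33.6%

Numerator = 422
Denominator = 544 + 90 + 422 + 135 + 65 = 1256
REF3 = 422 / 1256 = 0.3360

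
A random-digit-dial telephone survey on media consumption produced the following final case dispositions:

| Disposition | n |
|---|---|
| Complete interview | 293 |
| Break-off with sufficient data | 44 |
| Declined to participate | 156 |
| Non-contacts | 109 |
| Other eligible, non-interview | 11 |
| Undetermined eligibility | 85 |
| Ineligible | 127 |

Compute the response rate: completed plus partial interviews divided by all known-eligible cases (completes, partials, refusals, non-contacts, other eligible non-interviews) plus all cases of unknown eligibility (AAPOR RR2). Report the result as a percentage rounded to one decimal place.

Numerator → 293 + 44 = 337
Denominator → 293 + 44 + 156 + 109 + 11 + 85 = 698
RR2 = 337 / 698 = 0.4828

48.3%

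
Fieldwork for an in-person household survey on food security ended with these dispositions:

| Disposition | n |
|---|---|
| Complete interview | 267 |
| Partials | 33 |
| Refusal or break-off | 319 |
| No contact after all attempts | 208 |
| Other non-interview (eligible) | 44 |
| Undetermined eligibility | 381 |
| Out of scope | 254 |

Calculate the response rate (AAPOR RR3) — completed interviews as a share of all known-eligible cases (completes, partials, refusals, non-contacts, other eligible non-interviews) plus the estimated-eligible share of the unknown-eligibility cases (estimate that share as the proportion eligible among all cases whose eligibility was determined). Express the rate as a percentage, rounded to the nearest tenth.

22.9%

Num: 267
Known eligible: 267 + 33 + 319 + 208 + 44 = 871
e = 871 / (871 + 254) = 871 / 1125 = 0.7742
Estimated eligible among unknowns: 0.7742 × 381 = 294.97
Denom: 871 + 294.97 = 1165.97
RR3 = 267 / 1165.97 = 0.2290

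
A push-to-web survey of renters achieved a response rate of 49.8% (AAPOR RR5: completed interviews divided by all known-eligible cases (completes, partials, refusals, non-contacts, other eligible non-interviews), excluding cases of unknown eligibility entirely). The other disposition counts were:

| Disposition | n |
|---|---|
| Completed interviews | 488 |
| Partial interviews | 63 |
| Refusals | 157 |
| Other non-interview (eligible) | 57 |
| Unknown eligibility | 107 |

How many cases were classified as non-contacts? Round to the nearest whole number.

RR5 = 488 / D = 0.498
D = 488 / 0.498 = 979.9
Remaining denominator categories sum to 765
non-contacts = 979.9 − 765 ≈ 215

215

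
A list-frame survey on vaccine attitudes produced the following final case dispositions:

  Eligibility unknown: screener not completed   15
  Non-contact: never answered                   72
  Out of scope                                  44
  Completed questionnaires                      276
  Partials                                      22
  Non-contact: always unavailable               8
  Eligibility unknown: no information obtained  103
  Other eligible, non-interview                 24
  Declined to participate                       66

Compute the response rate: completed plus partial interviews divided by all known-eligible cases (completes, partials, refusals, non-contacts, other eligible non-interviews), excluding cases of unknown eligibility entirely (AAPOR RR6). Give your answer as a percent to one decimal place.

63.7%

Non-contacts = 72 + 8 = 80
Unknown if eligible = 15 + 103 = 118
Numerator → 276 + 22 = 298
Denominator → 276 + 22 + 66 + 80 + 24 = 468
RR6 = 298 / 468 = 0.6368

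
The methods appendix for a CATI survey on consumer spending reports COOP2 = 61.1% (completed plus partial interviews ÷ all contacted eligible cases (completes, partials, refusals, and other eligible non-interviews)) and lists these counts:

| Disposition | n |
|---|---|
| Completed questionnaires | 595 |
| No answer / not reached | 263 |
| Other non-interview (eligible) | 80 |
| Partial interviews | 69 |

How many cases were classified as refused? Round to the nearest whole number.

Numerator → 595 + 69 = 664
COOP2 = 664 / D = 0.611
D = 664 / 0.611 = 1086.7
Other denominator terms total 744
refused = 1086.7 − 744 ≈ 343

343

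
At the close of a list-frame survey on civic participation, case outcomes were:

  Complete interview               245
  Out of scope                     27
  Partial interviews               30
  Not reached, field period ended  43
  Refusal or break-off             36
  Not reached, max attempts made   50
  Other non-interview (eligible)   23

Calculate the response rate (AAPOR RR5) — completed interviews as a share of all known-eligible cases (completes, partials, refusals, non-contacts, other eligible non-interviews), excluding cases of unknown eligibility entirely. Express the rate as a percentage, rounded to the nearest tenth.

Non-contacts = 43 + 50 = 93
Num = 245
Denom = 245 + 30 + 36 + 93 + 23 = 427
RR5 = 245 / 427 = 0.5738

57.4%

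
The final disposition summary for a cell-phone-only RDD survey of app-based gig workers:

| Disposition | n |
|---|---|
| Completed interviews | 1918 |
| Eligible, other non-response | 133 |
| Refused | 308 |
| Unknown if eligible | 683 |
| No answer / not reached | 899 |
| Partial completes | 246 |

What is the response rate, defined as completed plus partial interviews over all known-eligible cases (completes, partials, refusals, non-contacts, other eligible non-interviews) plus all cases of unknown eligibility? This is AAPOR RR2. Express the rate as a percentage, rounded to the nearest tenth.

51.7%

Top → 1918 + 246 = 2164
Denominator → 1918 + 246 + 308 + 899 + 133 + 683 = 4187
RR2 = 2164 / 4187 = 0.5168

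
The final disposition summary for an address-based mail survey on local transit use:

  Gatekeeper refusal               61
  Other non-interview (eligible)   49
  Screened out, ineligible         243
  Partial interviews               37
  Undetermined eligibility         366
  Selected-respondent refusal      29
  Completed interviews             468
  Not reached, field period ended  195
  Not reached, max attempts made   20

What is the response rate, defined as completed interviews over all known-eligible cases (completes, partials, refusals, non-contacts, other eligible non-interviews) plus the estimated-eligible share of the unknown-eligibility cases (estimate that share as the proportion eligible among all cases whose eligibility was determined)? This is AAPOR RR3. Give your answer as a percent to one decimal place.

Refusals = 61 + 29 = 90
No answer / not reached = 195 + 20 = 215
Numerator = 468
Determined eligible = 468 + 37 + 90 + 215 + 49 = 859
e = 859 / (859 + 243) = 859 / 1102 = 0.7795
e × U = 0.7795 × 366 = 285.30
Denom = 859 + 285.30 = 1144.30
RR3 = 468 / 1144.30 = 0.4090

40.9%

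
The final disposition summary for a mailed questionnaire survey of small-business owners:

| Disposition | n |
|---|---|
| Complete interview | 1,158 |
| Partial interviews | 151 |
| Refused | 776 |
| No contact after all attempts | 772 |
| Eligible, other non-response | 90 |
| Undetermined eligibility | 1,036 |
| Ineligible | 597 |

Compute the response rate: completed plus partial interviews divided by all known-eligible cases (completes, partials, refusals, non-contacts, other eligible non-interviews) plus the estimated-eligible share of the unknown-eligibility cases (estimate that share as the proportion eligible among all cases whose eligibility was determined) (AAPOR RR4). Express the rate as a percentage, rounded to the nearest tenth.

34.4%

Numerator: 1158 + 151 = 1309
Known eligible: 1158 + 151 + 776 + 772 + 90 = 2947
e = 2947 / (2947 + 597) = 2947 / 3544 = 0.8315
Eligible share of unknowns: 0.8315 × 1036 = 861.43
Denom: 2947 + 861.43 = 3808.43
RR4 = 1309 / 3808.43 = 0.3437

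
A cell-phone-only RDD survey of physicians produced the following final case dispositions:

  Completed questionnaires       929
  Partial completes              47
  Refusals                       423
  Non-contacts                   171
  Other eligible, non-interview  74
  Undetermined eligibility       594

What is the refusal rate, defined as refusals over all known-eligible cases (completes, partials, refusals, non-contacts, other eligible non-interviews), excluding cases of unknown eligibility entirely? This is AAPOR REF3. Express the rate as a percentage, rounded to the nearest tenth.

Num → 423
Denom → 929 + 47 + 423 + 171 + 74 = 1644
REF3 = 423 / 1644 = 0.2573

25.7%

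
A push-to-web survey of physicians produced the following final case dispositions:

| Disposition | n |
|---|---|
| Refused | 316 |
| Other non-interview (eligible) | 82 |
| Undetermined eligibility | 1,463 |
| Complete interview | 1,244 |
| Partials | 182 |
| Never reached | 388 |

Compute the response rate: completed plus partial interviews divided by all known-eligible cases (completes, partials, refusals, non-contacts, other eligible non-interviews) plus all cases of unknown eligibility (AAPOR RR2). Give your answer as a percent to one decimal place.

Numerator: 1244 + 182 = 1426
Denom: 1244 + 182 + 316 + 388 + 82 + 1463 = 3675
RR2 = 1426 / 3675 = 0.3880

38.8%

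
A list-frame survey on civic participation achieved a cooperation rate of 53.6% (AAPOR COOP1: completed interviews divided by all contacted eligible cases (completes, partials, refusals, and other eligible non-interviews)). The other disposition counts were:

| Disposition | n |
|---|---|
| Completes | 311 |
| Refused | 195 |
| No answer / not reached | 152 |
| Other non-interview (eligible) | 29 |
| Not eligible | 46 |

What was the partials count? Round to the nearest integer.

COOP1 = 311 / D = 0.536
D = 311 / 0.536 = 580.2
Remaining denominator categories sum to 535
partials = 580.2 − 535 ≈ 45

45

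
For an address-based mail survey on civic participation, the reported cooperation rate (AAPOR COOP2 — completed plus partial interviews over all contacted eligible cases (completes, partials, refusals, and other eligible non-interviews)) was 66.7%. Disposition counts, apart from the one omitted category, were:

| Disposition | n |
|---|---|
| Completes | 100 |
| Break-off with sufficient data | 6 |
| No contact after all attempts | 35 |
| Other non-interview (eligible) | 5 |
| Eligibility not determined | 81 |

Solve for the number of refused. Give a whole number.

Top: 100 + 6 = 106
COOP2 = 106 / D = 0.667
D = 106 / 0.667 = 158.9
Rest of base = 111
refused = 158.9 − 111 ≈ 48

48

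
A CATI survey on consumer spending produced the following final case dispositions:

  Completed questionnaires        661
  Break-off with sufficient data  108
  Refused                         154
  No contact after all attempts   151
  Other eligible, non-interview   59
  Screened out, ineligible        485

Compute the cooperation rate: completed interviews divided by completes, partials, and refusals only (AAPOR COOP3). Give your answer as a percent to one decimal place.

71.6%

Top: 661
Denom: 661 + 108 + 154 = 923
COOP3 = 661 / 923 = 0.7161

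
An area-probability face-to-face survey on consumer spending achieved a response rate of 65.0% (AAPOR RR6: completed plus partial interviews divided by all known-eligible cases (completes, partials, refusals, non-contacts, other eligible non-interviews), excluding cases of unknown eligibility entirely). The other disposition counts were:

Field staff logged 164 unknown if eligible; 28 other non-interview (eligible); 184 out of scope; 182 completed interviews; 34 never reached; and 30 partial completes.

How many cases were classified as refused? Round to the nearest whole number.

52

Top → 182 + 30 = 212
RR6 = 212 / D = 0.650
D = 212 / 0.650 = 326.2
Remaining denominator categories sum to 274
refused = 326.2 − 274 ≈ 52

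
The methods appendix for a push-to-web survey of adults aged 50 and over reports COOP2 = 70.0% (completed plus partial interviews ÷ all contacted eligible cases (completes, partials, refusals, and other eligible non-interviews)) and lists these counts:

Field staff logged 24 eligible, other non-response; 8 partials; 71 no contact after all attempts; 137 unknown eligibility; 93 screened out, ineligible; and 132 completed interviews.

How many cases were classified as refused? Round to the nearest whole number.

36

Num: 132 + 8 = 140
COOP2 = 140 / D = 0.700
D = 140 / 0.700 = 200.0
Rest of base = 164
refused = 200.0 − 164 ≈ 36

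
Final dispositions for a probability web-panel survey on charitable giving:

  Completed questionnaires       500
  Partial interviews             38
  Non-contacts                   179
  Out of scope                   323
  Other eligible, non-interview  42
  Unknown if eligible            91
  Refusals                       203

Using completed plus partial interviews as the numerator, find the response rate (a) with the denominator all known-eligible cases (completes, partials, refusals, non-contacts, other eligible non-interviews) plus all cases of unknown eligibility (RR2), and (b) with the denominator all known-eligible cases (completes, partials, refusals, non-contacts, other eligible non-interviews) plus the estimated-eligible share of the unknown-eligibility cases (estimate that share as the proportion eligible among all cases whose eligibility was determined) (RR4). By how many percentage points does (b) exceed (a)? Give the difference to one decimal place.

Top: 500 + 38 = 538
Denominator: 500 + 38 + 203 + 179 + 42 + 91 = 1053
RR2 = 538 / 1053 = 0.5109
Eligible (known): 500 + 38 + 203 + 179 + 42 = 962
e = 962 / (962 + 323) = 962 / 1285 = 0.7486
e × U: 0.7486 × 91 = 68.12
Denominator: 962 + 68.12 = 1030.12
RR4 = 538 / 1030.12 = 0.5223
Difference = 52.23 − 51.09 = 1.14 percentage points

1.1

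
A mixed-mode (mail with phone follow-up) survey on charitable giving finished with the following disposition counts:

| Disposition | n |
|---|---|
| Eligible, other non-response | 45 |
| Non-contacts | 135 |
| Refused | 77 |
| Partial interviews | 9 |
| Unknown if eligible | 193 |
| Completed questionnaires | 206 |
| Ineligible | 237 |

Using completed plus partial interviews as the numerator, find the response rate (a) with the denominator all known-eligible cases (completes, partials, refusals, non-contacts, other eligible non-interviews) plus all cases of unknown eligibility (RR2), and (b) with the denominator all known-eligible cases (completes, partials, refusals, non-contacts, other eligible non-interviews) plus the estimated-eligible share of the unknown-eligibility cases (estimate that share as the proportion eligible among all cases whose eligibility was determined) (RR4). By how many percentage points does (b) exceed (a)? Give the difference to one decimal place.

3.5

Numerator = 206 + 9 = 215
Denominator = 206 + 9 + 77 + 135 + 45 + 193 = 665
RR2 = 215 / 665 = 0.3233
Eligible (known) = 206 + 9 + 77 + 135 + 45 = 472
e = 472 / (472 + 237) = 472 / 709 = 0.6657
Eligible share of unknowns = 0.6657 × 193 = 128.48
Denominator = 472 + 128.48 = 600.48
RR4 = 215 / 600.48 = 0.3580
Difference = 35.80 − 32.33 = 3.47 percentage points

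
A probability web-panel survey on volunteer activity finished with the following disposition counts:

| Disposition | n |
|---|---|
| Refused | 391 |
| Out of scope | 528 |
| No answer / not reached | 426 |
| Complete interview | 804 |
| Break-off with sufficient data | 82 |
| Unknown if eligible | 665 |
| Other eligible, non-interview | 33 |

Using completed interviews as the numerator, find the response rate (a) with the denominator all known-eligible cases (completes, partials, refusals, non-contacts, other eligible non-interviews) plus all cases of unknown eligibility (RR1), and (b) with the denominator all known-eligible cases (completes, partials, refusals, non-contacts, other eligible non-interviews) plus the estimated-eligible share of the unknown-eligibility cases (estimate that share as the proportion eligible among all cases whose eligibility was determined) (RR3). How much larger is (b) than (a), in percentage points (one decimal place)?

2.3

Numerator: 804
Denom: 804 + 82 + 391 + 426 + 33 + 665 = 2401
RR1 = 804 / 2401 = 0.3349
Eligible (known): 804 + 82 + 391 + 426 + 33 = 1736
e = 1736 / (1736 + 528) = 1736 / 2264 = 0.7668
Eligible share of unknowns: 0.7668 × 665 = 509.92
Denom: 1736 + 509.92 = 2245.92
RR3 = 804 / 2245.92 = 0.3580
Difference = 35.80 − 33.49 = 2.31 percentage points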